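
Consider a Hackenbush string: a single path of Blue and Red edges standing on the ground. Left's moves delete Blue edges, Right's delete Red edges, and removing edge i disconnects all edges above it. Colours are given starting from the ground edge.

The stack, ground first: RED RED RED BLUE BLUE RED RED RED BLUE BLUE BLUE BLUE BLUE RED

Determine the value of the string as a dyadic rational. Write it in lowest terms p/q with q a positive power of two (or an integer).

-4995/2048

Prefix values for RED RED RED BLUE BLUE RED RED RED BLUE BLUE BLUE BLUE BLUE RED via {L|R} + simplicity:
edge 1 of 14 (RED): {  | 0 } gives -1
edge 2 of 14 (RED): {  | -1; 0 } gives -2
edge 3 of 14 (RED): {  | -2; -1; 0 } gives -3
edge 4 of 14 (BLUE): { -3 | -2; -1; 0 } gives -5/2
edge 5 of 14 (BLUE): { -3; -5/2 | -2; -1; 0 } gives -9/4
edge 6 of 14 (RED): { -3; -5/2 | -9/4; -2; -1; 0 } gives -19/8
edge 7 of 14 (RED): { -3; -5/2 | -19/8; -9/4; -2; -1; 0 } gives -39/16
edge 8 of 14 (RED): { -3; -5/2 | -39/16; -19/8; -9/4; -2; -1; 0 } gives -79/32
edge 9 of 14 (BLUE): { -3; -5/2; -79/32 | -39/16; -19/8; -9/4; -2; -1; 0 } gives -157/64
edge 10 of 14 (BLUE): { -3; -5/2; -79/32; -157/64 | -39/16; -19/8; -9/4; -2; -1; 0 } gives -313/128
edge 11 of 14 (BLUE): { -3; -5/2; -79/32; -157/64; -313/128 | -39/16; -19/8; -9/4; -2; -1; 0 } gives -625/256
edge 12 of 14 (BLUE): { -3; -5/2; -79/32; -157/64; -313/128; -625/256 | -39/16; -19/8; -9/4; -2; -1; 0 } gives -1249/512
edge 13 of 14 (BLUE): { -3; -5/2; -79/32; -157/64; -313/128; -625/256; -1249/512 | -39/16; -19/8; -9/4; -2; -1; 0 } gives -2497/1024
edge 14 of 14 (RED): { -3; -5/2; -79/32; -157/64; -313/128; -625/256; -1249/512 | -2497/1024; -39/16; -19/8; -9/4; -2; -1; 0 } gives -4995/2048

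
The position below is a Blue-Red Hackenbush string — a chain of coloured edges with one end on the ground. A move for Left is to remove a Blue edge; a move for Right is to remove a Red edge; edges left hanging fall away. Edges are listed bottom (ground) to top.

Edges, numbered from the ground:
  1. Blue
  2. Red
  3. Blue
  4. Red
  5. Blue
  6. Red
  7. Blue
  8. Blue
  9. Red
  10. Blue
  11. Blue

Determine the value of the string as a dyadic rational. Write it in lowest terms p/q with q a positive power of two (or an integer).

695/1024

1 of 11 · B · max L 0 · min R +∞ → 1
2 of 11 · BR · max L 0 · min R 1 → 1/2
3 of 11 · BRB · max L 1/2 · min R 1 → 3/4
4 of 11 · BRBR · max L 1/2 · min R 3/4 → 5/8
5 of 11 · BRBRB · max L 5/8 · min R 3/4 → 11/16
6 of 11 · BRBRBR · max L 5/8 · min R 11/16 → 21/32
7 of 11 · BRBRBRB · max L 21/32 · min R 11/16 → 43/64
8 of 11 · BRBRBRBB · max L 43/64 · min R 11/16 → 87/128
9 of 11 · BRBRBRBBR · max L 43/64 · min R 87/128 → 173/256
10 of 11 · BRBRBRBBRB · max L 173/256 · min R 87/128 → 347/512
11 of 11 · BRBRBRBBRBB · max L 347/512 · min R 87/128 → 695/1024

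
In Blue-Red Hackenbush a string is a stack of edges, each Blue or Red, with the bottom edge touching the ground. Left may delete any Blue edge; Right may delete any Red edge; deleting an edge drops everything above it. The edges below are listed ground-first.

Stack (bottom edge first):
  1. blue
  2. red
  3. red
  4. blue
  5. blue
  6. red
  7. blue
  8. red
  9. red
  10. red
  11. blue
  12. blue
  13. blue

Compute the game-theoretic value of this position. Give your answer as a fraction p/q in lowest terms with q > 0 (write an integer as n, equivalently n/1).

Prefix values for blue red red blue blue red blue red red red blue blue blue via {L|R} + simplicity:
value_1 [b]  L=[0]  R=[∅]  → 1
value_2 [br]  L=[0]  R=[1]  → 1/2
value_3 [brr]  L=[0]  R=[1/2, 1]  → 1/4
value_4 [brrb]  L=[0, 1/4]  R=[1/2, 1]  → 3/8
value_5 [brrbb]  L=[0, 1/4, 3/8]  R=[1/2, 1]  → 7/16
value_6 [brrbbr]  L=[0, 1/4, 3/8]  R=[7/16, 1/2, 1]  → 13/32
value_7 [brrbbrb]  L=[0, 1/4, 3/8, 13/32]  R=[7/16, 1/2, 1]  → 27/64
value_8 [brrbbrbr]  L=[0, 1/4, 3/8, 13/32]  R=[27/64, 7/16, 1/2, 1]  → 53/128
value_9 [brrbbrbrr]  L=[0, 1/4, 3/8, 13/32]  R=[53/128, 27/64, 7/16, 1/2, 1]  → 105/256
value_10 [brrbbrbrrr]  L=[0, 1/4, 3/8, 13/32]  R=[105/256, 53/128, 27/64, 7/16, 1/2, 1]  → 209/512
value_11 [brrbbrbrrrb]  L=[0, 1/4, 3/8, 13/32, 209/512]  R=[105/256, 53/128, 27/64, 7/16, 1/2, 1]  → 419/1024
value_12 [brrbbrbrrrbb]  L=[0, 1/4, 3/8, 13/32, 209/512, 419/1024]  R=[105/256, 53/128, 27/64, 7/16, 1/2, 1]  → 839/2048
value_13 [brrbbrbrrrbbb]  L=[0, 1/4, 3/8, 13/32, 209/512, 419/1024, 839/2048]  R=[105/256, 53/128, 27/64, 7/16, 1/2, 1]  → 1679/4096

1679/4096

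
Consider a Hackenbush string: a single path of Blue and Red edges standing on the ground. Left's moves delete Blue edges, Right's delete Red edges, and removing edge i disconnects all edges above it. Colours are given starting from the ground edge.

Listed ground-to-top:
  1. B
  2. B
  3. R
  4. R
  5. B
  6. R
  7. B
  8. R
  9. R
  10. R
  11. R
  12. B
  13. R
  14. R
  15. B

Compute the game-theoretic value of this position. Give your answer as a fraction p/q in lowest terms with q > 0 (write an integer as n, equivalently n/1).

Recurse on prefixes of the 15-edge string B B R R B R B R R R R B R R B:
B: Left { 0 }, Right {  } — simplest 1
BB: Left { 0,1 }, Right {  } — simplest 2
BBR: Left { 0,1 }, Right { 2 } — simplest 3/2
BBRR: Left { 0,1 }, Right { 3/2,2 } — simplest 5/4
BBRRB: Left { 0,1,5/4 }, Right { 3/2,2 } — simplest 11/8
BBRRBR: Left { 0,1,5/4 }, Right { 11/8,3/2,2 } — simplest 21/16
BBRRBRB: Left { 0,1,5/4,21/16 }, Right { 11/8,3/2,2 } — simplest 43/32
BBRRBRBR: Left { 0,1,5/4,21/16 }, Right { 43/32,11/8,3/2,2 } — simplest 85/64
BBRRBRBRR: Left { 0,1,5/4,21/16 }, Right { 85/64,43/32,11/8,3/2,2 } — simplest 169/128
BBRRBRBRRR: Left { 0,1,5/4,21/16 }, Right { 169/128,85/64,43/32,11/8,3/2,2 } — simplest 337/256
BBRRBRBRRRR: Left { 0,1,5/4,21/16 }, Right { 337/256,169/128,85/64,43/32,11/8,3/2,2 } — simplest 673/512
BBRRBRBRRRRB: Left { 0,1,5/4,21/16,673/512 }, Right { 337/256,169/128,85/64,43/32,11/8,3/2,2 } — simplest 1347/1024
BBRRBRBRRRRBR: Left { 0,1,5/4,21/16,673/512 }, Right { 1347/1024,337/256,169/128,85/64,43/32,11/8,3/2,2 } — simplest 2693/2048
BBRRBRBRRRRBRR: Left { 0,1,5/4,21/16,673/512 }, Right { 2693/2048,1347/1024,337/256,169/128,85/64,43/32,11/8,3/2,2 } — simplest 5385/4096
BBRRBRBRRRRBRRB: Left { 0,1,5/4,21/16,673/512,5385/4096 }, Right { 2693/2048,1347/1024,337/256,169/128,85/64,43/32,11/8,3/2,2 } — simplest 10771/8192

10771/8192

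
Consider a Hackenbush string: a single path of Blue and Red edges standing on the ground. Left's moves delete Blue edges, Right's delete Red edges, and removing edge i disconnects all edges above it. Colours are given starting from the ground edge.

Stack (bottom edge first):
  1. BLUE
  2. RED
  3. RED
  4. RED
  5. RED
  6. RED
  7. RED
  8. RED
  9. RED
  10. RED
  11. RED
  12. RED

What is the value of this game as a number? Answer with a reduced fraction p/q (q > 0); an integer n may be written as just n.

1/2048

Build value(s[:k]) for k = 1..12, string s = BLUE RED RED RED RED RED RED RED RED RED RED RED.
1 of 12 · B · max L 0 · min R +∞ — 1
2 of 12 · BR · max L 0 · min R 1 — 1/2
3 of 12 · BRR · max L 0 · min R 1/2 — 1/4
4 of 12 · BRRR · max L 0 · min R 1/4 — 1/8
5 of 12 · BRRRR · max L 0 · min R 1/8 — 1/16
6 of 12 · BRRRRR · max L 0 · min R 1/16 — 1/32
7 of 12 · BRRRRRR · max L 0 · min R 1/32 — 1/64
8 of 12 · BRRRRRRR · max L 0 · min R 1/64 — 1/128
9 of 12 · BRRRRRRRR · max L 0 · min R 1/128 — 1/256
10 of 12 · BRRRRRRRRR · max L 0 · min R 1/256 — 1/512
11 of 12 · BRRRRRRRRRR · max L 0 · min R 1/512 — 1/1024
12 of 12 · BRRRRRRRRRRR · max L 0 · min R 1/1024 — 1/2048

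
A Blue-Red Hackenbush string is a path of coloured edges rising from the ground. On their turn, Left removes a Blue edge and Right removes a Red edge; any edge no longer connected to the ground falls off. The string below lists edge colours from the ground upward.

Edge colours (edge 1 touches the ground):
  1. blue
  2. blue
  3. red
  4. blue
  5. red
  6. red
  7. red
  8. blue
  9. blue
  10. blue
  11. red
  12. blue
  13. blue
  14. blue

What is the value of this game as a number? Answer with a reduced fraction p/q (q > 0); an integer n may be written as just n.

6383/4096

Build G(s[:k]) for k = 1..14, string s = blue blue red blue red red red blue blue blue red blue blue blue.
step 1: add blue to get b; options L={ 0 } R={ ∅ } — 1
step 2: add blue to get bb; options L={ 0, 1 } R={ ∅ } — 2
step 3: add red to get bbr; options L={ 0, 1 } R={ 2 } — 3/2
step 4: add blue to get bbrb; options L={ 0, 1, 3/2 } R={ 2 } — 7/4
step 5: add red to get bbrbr; options L={ 0, 1, 3/2 } R={ 7/4, 2 } — 13/8
step 6: add red to get bbrbrr; options L={ 0, 1, 3/2 } R={ 13/8, 7/4, 2 } — 25/16
step 7: add red to get bbrbrrr; options L={ 0, 1, 3/2 } R={ 25/16, 13/8, 7/4, 2 } — 49/32
step 8: add blue to get bbrbrrrb; options L={ 0, 1, 3/2, 49/32 } R={ 25/16, 13/8, 7/4, 2 } — 99/64
step 9: add blue to get bbrbrrrbb; options L={ 0, 1, 3/2, 49/32, 99/64 } R={ 25/16, 13/8, 7/4, 2 } — 199/128
step 10: add blue to get bbrbrrrbbb; options L={ 0, 1, 3/2, 49/32, 99/64, 199/128 } R={ 25/16, 13/8, 7/4, 2 } — 399/256
step 11: add red to get bbrbrrrbbbr; options L={ 0, 1, 3/2, 49/32, 99/64, 199/128 } R={ 399/256, 25/16, 13/8, 7/4, 2 } — 797/512
step 12: add blue to get bbrbrrrbbbrb; options L={ 0, 1, 3/2, 49/32, 99/64, 199/128, 797/512 } R={ 399/256, 25/16, 13/8, 7/4, 2 } — 1595/1024
step 13: add blue to get bbrbrrrbbbrbb; options L={ 0, 1, 3/2, 49/32, 99/64, 199/128, 797/512, 1595/1024 } R={ 399/256, 25/16, 13/8, 7/4, 2 } — 3191/2048
step 14: add blue to get bbrbrrrbbbrbbb; options L={ 0, 1, 3/2, 49/32, 99/64, 199/128, 797/512, 1595/1024, 3191/2048 } R={ 399/256, 25/16, 13/8, 7/4, 2 } — 6383/4096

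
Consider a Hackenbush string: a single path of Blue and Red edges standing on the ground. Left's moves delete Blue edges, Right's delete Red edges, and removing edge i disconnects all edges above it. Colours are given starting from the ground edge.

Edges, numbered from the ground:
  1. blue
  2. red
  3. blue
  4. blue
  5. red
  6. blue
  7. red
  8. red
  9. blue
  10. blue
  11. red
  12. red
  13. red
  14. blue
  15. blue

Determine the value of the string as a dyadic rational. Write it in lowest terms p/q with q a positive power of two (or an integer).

13511/16384

value_1 [b]  L=[0]  R=[(no moves)]  gives 1
value_2 [br]  L=[0]  R=[1]  gives 1/2
value_3 [brb]  L=[0 1/2]  R=[1]  gives 3/4
value_4 [brbb]  L=[0 1/2 3/4]  R=[1]  gives 7/8
value_5 [brbbr]  L=[0 1/2 3/4]  R=[7/8 1]  gives 13/16
value_6 [brbbrb]  L=[0 1/2 3/4 13/16]  R=[7/8 1]  gives 27/32
value_7 [brbbrbr]  L=[0 1/2 3/4 13/16]  R=[27/32 7/8 1]  gives 53/64
value_8 [brbbrbrr]  L=[0 1/2 3/4 13/16]  R=[53/64 27/32 7/8 1]  gives 105/128
value_9 [brbbrbrrb]  L=[0 1/2 3/4 13/16 105/128]  R=[53/64 27/32 7/8 1]  gives 211/256
value_10 [brbbrbrrbb]  L=[0 1/2 3/4 13/16 105/128 211/256]  R=[53/64 27/32 7/8 1]  gives 423/512
value_11 [brbbrbrrbbr]  L=[0 1/2 3/4 13/16 105/128 211/256]  R=[423/512 53/64 27/32 7/8 1]  gives 845/1024
value_12 [brbbrbrrbbrr]  L=[0 1/2 3/4 13/16 105/128 211/256]  R=[845/1024 423/512 53/64 27/32 7/8 1]  gives 1689/2048
value_13 [brbbrbrrbbrrr]  L=[0 1/2 3/4 13/16 105/128 211/256]  R=[1689/2048 845/1024 423/512 53/64 27/32 7/8 1]  gives 3377/4096
value_14 [brbbrbrrbbrrrb]  L=[0 1/2 3/4 13/16 105/128 211/256 3377/4096]  R=[1689/2048 845/1024 423/512 53/64 27/32 7/8 1]  gives 6755/8192
value_15 [brbbrbrrbbrrrbb]  L=[0 1/2 3/4 13/16 105/128 211/256 3377/4096 6755/8192]  R=[1689/2048 845/1024 423/512 53/64 27/32 7/8 1]  gives 13511/16384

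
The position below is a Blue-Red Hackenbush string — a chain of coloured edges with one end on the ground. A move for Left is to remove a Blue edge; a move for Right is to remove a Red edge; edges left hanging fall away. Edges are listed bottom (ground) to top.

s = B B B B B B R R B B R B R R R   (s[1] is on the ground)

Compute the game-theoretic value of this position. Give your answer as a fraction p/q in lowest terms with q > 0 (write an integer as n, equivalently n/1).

Build g(s[:k]) for k = 1..15, string s = B B B B B B R R B B R B R R R.
g_1 [B]  L=[0]  R=[∅]  so 1
g_2 [BB]  L=[0,1]  R=[∅]  so 2
g_3 [BBB]  L=[0,1,2]  R=[∅]  so 3
g_4 [BBBB]  L=[0,1,2,3]  R=[∅]  so 4
g_5 [BBBBB]  L=[0,1,2,3,4]  R=[∅]  so 5
g_6 [BBBBBB]  L=[0,1,2,3,4,5]  R=[∅]  so 6
g_7 [BBBBBBR]  L=[0,1,2,3,4,5]  R=[6]  so 11/2
g_8 [BBBBBBRR]  L=[0,1,2,3,4,5]  R=[11/2,6]  so 21/4
g_9 [BBBBBBRRB]  L=[0,1,2,3,4,5,21/4]  R=[11/2,6]  so 43/8
g_10 [BBBBBBRRBB]  L=[0,1,2,3,4,5,21/4,43/8]  R=[11/2,6]  so 87/16
g_11 [BBBBBBRRBBR]  L=[0,1,2,3,4,5,21/4,43/8]  R=[87/16,11/2,6]  so 173/32
g_12 [BBBBBBRRBBRB]  L=[0,1,2,3,4,5,21/4,43/8,173/32]  R=[87/16,11/2,6]  so 347/64
g_13 [BBBBBBRRBBRBR]  L=[0,1,2,3,4,5,21/4,43/8,173/32]  R=[347/64,87/16,11/2,6]  so 693/128
g_14 [BBBBBBRRBBRBRR]  L=[0,1,2,3,4,5,21/4,43/8,173/32]  R=[693/128,347/64,87/16,11/2,6]  so 1385/256
g_15 [BBBBBBRRBBRBRRR]  L=[0,1,2,3,4,5,21/4,43/8,173/32]  R=[1385/256,693/128,347/64,87/16,11/2,6]  so 2769/512

2769/512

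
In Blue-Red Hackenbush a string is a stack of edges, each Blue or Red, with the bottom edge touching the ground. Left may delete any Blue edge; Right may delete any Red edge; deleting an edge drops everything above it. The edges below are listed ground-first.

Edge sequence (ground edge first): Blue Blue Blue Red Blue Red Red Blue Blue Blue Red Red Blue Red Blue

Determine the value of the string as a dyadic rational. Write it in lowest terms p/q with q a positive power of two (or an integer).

Build value(s[:k]) for k = 1..15, string s = Blue Blue Blue Red Blue Red Red Blue Blue Blue Red Red Blue Red Blue.
value_1 [B]  L=[0]  R=[]  — 1
value_2 [BB]  L=[0; 1]  R=[]  — 2
value_3 [BBB]  L=[0; 1; 2]  R=[]  — 3
value_4 [BBBR]  L=[0; 1; 2]  R=[3]  — 5/2
value_5 [BBBRB]  L=[0; 1; 2; 5/2]  R=[3]  — 11/4
value_6 [BBBRBR]  L=[0; 1; 2; 5/2]  R=[11/4; 3]  — 21/8
value_7 [BBBRBRR]  L=[0; 1; 2; 5/2]  R=[21/8; 11/4; 3]  — 41/16
value_8 [BBBRBRRB]  L=[0; 1; 2; 5/2; 41/16]  R=[21/8; 11/4; 3]  — 83/32
value_9 [BBBRBRRBB]  L=[0; 1; 2; 5/2; 41/16; 83/32]  R=[21/8; 11/4; 3]  — 167/64
value_10 [BBBRBRRBBB]  L=[0; 1; 2; 5/2; 41/16; 83/32; 167/64]  R=[21/8; 11/4; 3]  — 335/128
value_11 [BBBRBRRBBBR]  L=[0; 1; 2; 5/2; 41/16; 83/32; 167/64]  R=[335/128; 21/8; 11/4; 3]  — 669/256
value_12 [BBBRBRRBBBRR]  L=[0; 1; 2; 5/2; 41/16; 83/32; 167/64]  R=[669/256; 335/128; 21/8; 11/4; 3]  — 1337/512
value_13 [BBBRBRRBBBRRB]  L=[0; 1; 2; 5/2; 41/16; 83/32; 167/64; 1337/512]  R=[669/256; 335/128; 21/8; 11/4; 3]  — 2675/1024
value_14 [BBBRBRRBBBRRBR]  L=[0; 1; 2; 5/2; 41/16; 83/32; 167/64; 1337/512]  R=[2675/1024; 669/256; 335/128; 21/8; 11/4; 3]  — 5349/2048
value_15 [BBBRBRRBBBRRBRB]  L=[0; 1; 2; 5/2; 41/16; 83/32; 167/64; 1337/512; 5349/2048]  R=[2675/1024; 669/256; 335/128; 21/8; 11/4; 3]  — 10699/4096

10699/4096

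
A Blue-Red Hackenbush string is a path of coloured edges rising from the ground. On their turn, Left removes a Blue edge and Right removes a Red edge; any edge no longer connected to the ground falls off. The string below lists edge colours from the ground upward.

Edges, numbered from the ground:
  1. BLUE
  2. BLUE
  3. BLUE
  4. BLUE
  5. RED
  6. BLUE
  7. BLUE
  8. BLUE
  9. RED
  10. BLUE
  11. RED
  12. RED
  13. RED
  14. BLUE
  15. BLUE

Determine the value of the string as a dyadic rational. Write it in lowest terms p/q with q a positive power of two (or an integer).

8007/2048

Prefix values for BLUE BLUE BLUE BLUE RED BLUE BLUE BLUE RED BLUE RED RED RED BLUE BLUE via {L|R} + simplicity:
G_1 [B]  L=[0]  R=[(no moves)]  → 1
G_2 [BB]  L=[0; 1]  R=[(no moves)]  → 2
G_3 [BBB]  L=[0; 1; 2]  R=[(no moves)]  → 3
G_4 [BBBB]  L=[0; 1; 2; 3]  R=[(no moves)]  → 4
G_5 [BBBBR]  L=[0; 1; 2; 3]  R=[4]  → 7/2
G_6 [BBBBRB]  L=[0; 1; 2; 3; 7/2]  R=[4]  → 15/4
G_7 [BBBBRBB]  L=[0; 1; 2; 3; 7/2; 15/4]  R=[4]  → 31/8
G_8 [BBBBRBBB]  L=[0; 1; 2; 3; 7/2; 15/4; 31/8]  R=[4]  → 63/16
G_9 [BBBBRBBBR]  L=[0; 1; 2; 3; 7/2; 15/4; 31/8]  R=[63/16; 4]  → 125/32
G_10 [BBBBRBBBRB]  L=[0; 1; 2; 3; 7/2; 15/4; 31/8; 125/32]  R=[63/16; 4]  → 251/64
G_11 [BBBBRBBBRBR]  L=[0; 1; 2; 3; 7/2; 15/4; 31/8; 125/32]  R=[251/64; 63/16; 4]  → 501/128
G_12 [BBBBRBBBRBRR]  L=[0; 1; 2; 3; 7/2; 15/4; 31/8; 125/32]  R=[501/128; 251/64; 63/16; 4]  → 1001/256
G_13 [BBBBRBBBRBRRR]  L=[0; 1; 2; 3; 7/2; 15/4; 31/8; 125/32]  R=[1001/256; 501/128; 251/64; 63/16; 4]  → 2001/512
G_14 [BBBBRBBBRBRRRB]  L=[0; 1; 2; 3; 7/2; 15/4; 31/8; 125/32; 2001/512]  R=[1001/256; 501/128; 251/64; 63/16; 4]  → 4003/1024
G_15 [BBBBRBBBRBRRRBB]  L=[0; 1; 2; 3; 7/2; 15/4; 31/8; 125/32; 2001/512; 4003/1024]  R=[1001/256; 501/128; 251/64; 63/16; 4]  → 8007/2048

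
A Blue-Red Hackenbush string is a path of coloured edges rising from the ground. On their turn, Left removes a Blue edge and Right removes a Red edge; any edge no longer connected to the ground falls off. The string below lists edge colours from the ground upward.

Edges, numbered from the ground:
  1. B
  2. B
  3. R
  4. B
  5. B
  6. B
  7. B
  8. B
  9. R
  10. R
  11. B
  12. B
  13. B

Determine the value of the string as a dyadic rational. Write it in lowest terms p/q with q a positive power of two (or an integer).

edge 1 of 13 (B): { 0 | — } -> 1
edge 2 of 13 (B): { 0, 1 | — } -> 2
edge 3 of 13 (R): { 0, 1 | 2 } -> 3/2
edge 4 of 13 (B): { 0, 1, 3/2 | 2 } -> 7/4
edge 5 of 13 (B): { 0, 1, 3/2, 7/4 | 2 } -> 15/8
edge 6 of 13 (B): { 0, 1, 3/2, 7/4, 15/8 | 2 } -> 31/16
edge 7 of 13 (B): { 0, 1, 3/2, 7/4, 15/8, 31/16 | 2 } -> 63/32
edge 8 of 13 (B): { 0, 1, 3/2, 7/4, 15/8, 31/16, 63/32 | 2 } -> 127/64
edge 9 of 13 (R): { 0, 1, 3/2, 7/4, 15/8, 31/16, 63/32 | 127/64, 2 } -> 253/128
edge 10 of 13 (R): { 0, 1, 3/2, 7/4, 15/8, 31/16, 63/32 | 253/128, 127/64, 2 } -> 505/256
edge 11 of 13 (B): { 0, 1, 3/2, 7/4, 15/8, 31/16, 63/32, 505/256 | 253/128, 127/64, 2 } -> 1011/512
edge 12 of 13 (B): { 0, 1, 3/2, 7/4, 15/8, 31/16, 63/32, 505/256, 1011/512 | 253/128, 127/64, 2 } -> 2023/1024
edge 13 of 13 (B): { 0, 1, 3/2, 7/4, 15/8, 31/16, 63/32, 505/256, 1011/512, 2023/1024 | 253/128, 127/64, 2 } -> 4047/2048

4047/2048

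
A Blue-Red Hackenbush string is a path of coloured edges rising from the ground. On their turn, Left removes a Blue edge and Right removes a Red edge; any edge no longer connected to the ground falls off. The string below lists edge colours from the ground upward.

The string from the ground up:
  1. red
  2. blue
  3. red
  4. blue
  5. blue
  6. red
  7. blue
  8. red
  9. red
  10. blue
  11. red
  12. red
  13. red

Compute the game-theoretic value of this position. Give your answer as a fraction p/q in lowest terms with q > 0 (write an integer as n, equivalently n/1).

value(r) = {  | 0 } -> -1
value(rb) = { -1 | 0 } -> -1/2
value(rbr) = { -1 | -1/2, 0 } -> -3/4
value(rbrb) = { -1, -3/4 | -1/2, 0 } -> -5/8
value(rbrbb) = { -1, -3/4, -5/8 | -1/2, 0 } -> -9/16
value(rbrbbr) = { -1, -3/4, -5/8 | -9/16, -1/2, 0 } -> -19/32
value(rbrbbrb) = { -1, -3/4, -5/8, -19/32 | -9/16, -1/2, 0 } -> -37/64
value(rbrbbrbr) = { -1, -3/4, -5/8, -19/32 | -37/64, -9/16, -1/2, 0 } -> -75/128
value(rbrbbrbrr) = { -1, -3/4, -5/8, -19/32 | -75/128, -37/64, -9/16, -1/2, 0 } -> -151/256
value(rbrbbrbrrb) = { -1, -3/4, -5/8, -19/32, -151/256 | -75/128, -37/64, -9/16, -1/2, 0 } -> -301/512
value(rbrbbrbrrbr) = { -1, -3/4, -5/8, -19/32, -151/256 | -301/512, -75/128, -37/64, -9/16, -1/2, 0 } -> -603/1024
value(rbrbbrbrrbrr) = { -1, -3/4, -5/8, -19/32, -151/256 | -603/1024, -301/512, -75/128, -37/64, -9/16, -1/2, 0 } -> -1207/2048
value(rbrbbrbrrbrrr) = { -1, -3/4, -5/8, -19/32, -151/256 | -1207/2048, -603/1024, -301/512, -75/128, -37/64, -9/16, -1/2, 0 } -> -2415/4096

-2415/4096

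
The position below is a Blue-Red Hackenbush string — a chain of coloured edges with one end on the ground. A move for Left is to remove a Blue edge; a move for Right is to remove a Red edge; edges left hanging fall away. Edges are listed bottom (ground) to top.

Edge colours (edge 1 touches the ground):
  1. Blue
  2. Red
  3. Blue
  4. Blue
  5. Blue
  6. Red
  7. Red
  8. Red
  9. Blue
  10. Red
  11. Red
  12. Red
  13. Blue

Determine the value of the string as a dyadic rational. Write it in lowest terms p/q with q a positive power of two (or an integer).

val(B) = { 0 | (no moves) } — 1
val(BR) = { 0 | 1 } — 1/2
val(BRB) = { 0; 1/2 | 1 } — 3/4
val(BRBB) = { 0; 1/2; 3/4 | 1 } — 7/8
val(BRBBB) = { 0; 1/2; 3/4; 7/8 | 1 } — 15/16
val(BRBBBR) = { 0; 1/2; 3/4; 7/8 | 15/16; 1 } — 29/32
val(BRBBBRR) = { 0; 1/2; 3/4; 7/8 | 29/32; 15/16; 1 } — 57/64
val(BRBBBRRR) = { 0; 1/2; 3/4; 7/8 | 57/64; 29/32; 15/16; 1 } — 113/128
val(BRBBBRRRB) = { 0; 1/2; 3/4; 7/8; 113/128 | 57/64; 29/32; 15/16; 1 } — 227/256
val(BRBBBRRRBR) = { 0; 1/2; 3/4; 7/8; 113/128 | 227/256; 57/64; 29/32; 15/16; 1 } — 453/512
val(BRBBBRRRBRR) = { 0; 1/2; 3/4; 7/8; 113/128 | 453/512; 227/256; 57/64; 29/32; 15/16; 1 } — 905/1024
val(BRBBBRRRBRRR) = { 0; 1/2; 3/4; 7/8; 113/128 | 905/1024; 453/512; 227/256; 57/64; 29/32; 15/16; 1 } — 1809/2048
val(BRBBBRRRBRRRB) = { 0; 1/2; 3/4; 7/8; 113/128; 1809/2048 | 905/1024; 453/512; 227/256; 57/64; 29/32; 15/16; 1 } — 3619/4096

3619/4096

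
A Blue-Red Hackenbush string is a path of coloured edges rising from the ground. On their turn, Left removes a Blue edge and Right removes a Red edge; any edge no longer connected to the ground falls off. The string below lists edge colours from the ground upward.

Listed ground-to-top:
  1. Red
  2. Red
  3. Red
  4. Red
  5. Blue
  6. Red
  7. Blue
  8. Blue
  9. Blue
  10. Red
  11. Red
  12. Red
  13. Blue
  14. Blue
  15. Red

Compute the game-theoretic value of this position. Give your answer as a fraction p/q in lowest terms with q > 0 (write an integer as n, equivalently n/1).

G(R) = {  | 0 } so -1
G(RR) = {  | -1 0 } so -2
G(RRR) = {  | -2 -1 0 } so -3
G(RRRR) = {  | -3 -2 -1 0 } so -4
G(RRRRB) = { -4 | -3 -2 -1 0 } so -7/2
G(RRRRBR) = { -4 | -7/2 -3 -2 -1 0 } so -15/4
G(RRRRBRB) = { -4 -15/4 | -7/2 -3 -2 -1 0 } so -29/8
G(RRRRBRBB) = { -4 -15/4 -29/8 | -7/2 -3 -2 -1 0 } so -57/16
G(RRRRBRBBB) = { -4 -15/4 -29/8 -57/16 | -7/2 -3 -2 -1 0 } so -113/32
G(RRRRBRBBBR) = { -4 -15/4 -29/8 -57/16 | -113/32 -7/2 -3 -2 -1 0 } so -227/64
G(RRRRBRBBBRR) = { -4 -15/4 -29/8 -57/16 | -227/64 -113/32 -7/2 -3 -2 -1 0 } so -455/128
G(RRRRBRBBBRRR) = { -4 -15/4 -29/8 -57/16 | -455/128 -227/64 -113/32 -7/2 -3 -2 -1 0 } so -911/256
G(RRRRBRBBBRRRB) = { -4 -15/4 -29/8 -57/16 -911/256 | -455/128 -227/64 -113/32 -7/2 -3 -2 -1 0 } so -1821/512
G(RRRRBRBBBRRRBB) = { -4 -15/4 -29/8 -57/16 -911/256 -1821/512 | -455/128 -227/64 -113/32 -7/2 -3 -2 -1 0 } so -3641/1024
G(RRRRBRBBBRRRBBR) = { -4 -15/4 -29/8 -57/16 -911/256 -1821/512 | -3641/1024 -455/128 -227/64 -113/32 -7/2 -3 -2 -1 0 } so -7283/2048

-7283/2048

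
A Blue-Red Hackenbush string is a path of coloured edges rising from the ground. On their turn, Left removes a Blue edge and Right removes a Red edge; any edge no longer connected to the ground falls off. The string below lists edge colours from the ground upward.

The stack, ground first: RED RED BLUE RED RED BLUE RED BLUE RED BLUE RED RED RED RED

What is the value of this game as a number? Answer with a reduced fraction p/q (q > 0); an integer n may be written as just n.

G(R) = { none | 0 } -> -1
G(RR) = { none | -1,0 } -> -2
G(RRB) = { -2 | -1,0 } -> -3/2
G(RRBR) = { -2 | -3/2,-1,0 } -> -7/4
G(RRBRR) = { -2 | -7/4,-3/2,-1,0 } -> -15/8
G(RRBRRB) = { -2,-15/8 | -7/4,-3/2,-1,0 } -> -29/16
G(RRBRRBR) = { -2,-15/8 | -29/16,-7/4,-3/2,-1,0 } -> -59/32
G(RRBRRBRB) = { -2,-15/8,-59/32 | -29/16,-7/4,-3/2,-1,0 } -> -117/64
G(RRBRRBRBR) = { -2,-15/8,-59/32 | -117/64,-29/16,-7/4,-3/2,-1,0 } -> -235/128
G(RRBRRBRBRB) = { -2,-15/8,-59/32,-235/128 | -117/64,-29/16,-7/4,-3/2,-1,0 } -> -469/256
G(RRBRRBRBRBR) = { -2,-15/8,-59/32,-235/128 | -469/256,-117/64,-29/16,-7/4,-3/2,-1,0 } -> -939/512
G(RRBRRBRBRBRR) = { -2,-15/8,-59/32,-235/128 | -939/512,-469/256,-117/64,-29/16,-7/4,-3/2,-1,0 } -> -1879/1024
G(RRBRRBRBRBRRR) = { -2,-15/8,-59/32,-235/128 | -1879/1024,-939/512,-469/256,-117/64,-29/16,-7/4,-3/2,-1,0 } -> -3759/2048
G(RRBRRBRBRBRRRR) = { -2,-15/8,-59/32,-235/128 | -3759/2048,-1879/1024,-939/512,-469/256,-117/64,-29/16,-7/4,-3/2,-1,0 } -> -7519/4096

-7519/4096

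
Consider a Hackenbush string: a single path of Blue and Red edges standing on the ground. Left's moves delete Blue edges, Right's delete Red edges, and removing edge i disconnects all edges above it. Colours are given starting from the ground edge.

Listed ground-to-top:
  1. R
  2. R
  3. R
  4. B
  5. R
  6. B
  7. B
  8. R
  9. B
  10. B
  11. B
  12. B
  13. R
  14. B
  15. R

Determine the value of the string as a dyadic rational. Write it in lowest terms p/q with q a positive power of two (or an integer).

-10507/4096

Build value(s[:k]) for k = 1..15, string s = R R R B R B B R B B B B R B R.
value_1 [R]  L=[—]  R=[0]  = -1
value_2 [RR]  L=[—]  R=[-1, 0]  = -2
value_3 [RRR]  L=[—]  R=[-2, -1, 0]  = -3
value_4 [RRRB]  L=[-3]  R=[-2, -1, 0]  = -5/2
value_5 [RRRBR]  L=[-3]  R=[-5/2, -2, -1, 0]  = -11/4
value_6 [RRRBRB]  L=[-3, -11/4]  R=[-5/2, -2, -1, 0]  = -21/8
value_7 [RRRBRBB]  L=[-3, -11/4, -21/8]  R=[-5/2, -2, -1, 0]  = -41/16
value_8 [RRRBRBBR]  L=[-3, -11/4, -21/8]  R=[-41/16, -5/2, -2, -1, 0]  = -83/32
value_9 [RRRBRBBRB]  L=[-3, -11/4, -21/8, -83/32]  R=[-41/16, -5/2, -2, -1, 0]  = -165/64
value_10 [RRRBRBBRBB]  L=[-3, -11/4, -21/8, -83/32, -165/64]  R=[-41/16, -5/2, -2, -1, 0]  = -329/128
value_11 [RRRBRBBRBBB]  L=[-3, -11/4, -21/8, -83/32, -165/64, -329/128]  R=[-41/16, -5/2, -2, -1, 0]  = -657/256
value_12 [RRRBRBBRBBBB]  L=[-3, -11/4, -21/8, -83/32, -165/64, -329/128, -657/256]  R=[-41/16, -5/2, -2, -1, 0]  = -1313/512
value_13 [RRRBRBBRBBBBR]  L=[-3, -11/4, -21/8, -83/32, -165/64, -329/128, -657/256]  R=[-1313/512, -41/16, -5/2, -2, -1, 0]  = -2627/1024
value_14 [RRRBRBBRBBBBRB]  L=[-3, -11/4, -21/8, -83/32, -165/64, -329/128, -657/256, -2627/1024]  R=[-1313/512, -41/16, -5/2, -2, -1, 0]  = -5253/2048
value_15 [RRRBRBBRBBBBRBR]  L=[-3, -11/4, -21/8, -83/32, -165/64, -329/128, -657/256, -2627/1024]  R=[-5253/2048, -1313/512, -41/16, -5/2, -2, -1, 0]  = -10507/4096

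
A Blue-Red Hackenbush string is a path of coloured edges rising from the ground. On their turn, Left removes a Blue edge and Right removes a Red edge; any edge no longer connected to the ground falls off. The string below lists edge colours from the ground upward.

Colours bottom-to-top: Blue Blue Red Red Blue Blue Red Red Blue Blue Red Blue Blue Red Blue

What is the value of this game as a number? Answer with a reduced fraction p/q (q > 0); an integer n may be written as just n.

Recurse on prefixes of the 15-edge string Blue Blue Red Red Blue Blue Red Red Blue Blue Red Blue Blue Red Blue:
B: Left { 0 }, Right { · } => simplest 1
BB: Left { 0,1 }, Right { · } => simplest 2
BBR: Left { 0,1 }, Right { 2 } => simplest 3/2
BBRR: Left { 0,1 }, Right { 3/2,2 } => simplest 5/4
BBRRB: Left { 0,1,5/4 }, Right { 3/2,2 } => simplest 11/8
BBRRBB: Left { 0,1,5/4,11/8 }, Right { 3/2,2 } => simplest 23/16
BBRRBBR: Left { 0,1,5/4,11/8 }, Right { 23/16,3/2,2 } => simplest 45/32
BBRRBBRR: Left { 0,1,5/4,11/8 }, Right { 45/32,23/16,3/2,2 } => simplest 89/64
BBRRBBRRB: Left { 0,1,5/4,11/8,89/64 }, Right { 45/32,23/16,3/2,2 } => simplest 179/128
BBRRBBRRBB: Left { 0,1,5/4,11/8,89/64,179/128 }, Right { 45/32,23/16,3/2,2 } => simplest 359/256
BBRRBBRRBBR: Left { 0,1,5/4,11/8,89/64,179/128 }, Right { 359/256,45/32,23/16,3/2,2 } => simplest 717/512
BBRRBBRRBBRB: Left { 0,1,5/4,11/8,89/64,179/128,717/512 }, Right { 359/256,45/32,23/16,3/2,2 } => simplest 1435/1024
BBRRBBRRBBRBB: Left { 0,1,5/4,11/8,89/64,179/128,717/512,1435/1024 }, Right { 359/256,45/32,23/16,3/2,2 } => simplest 2871/2048
BBRRBBRRBBRBBR: Left { 0,1,5/4,11/8,89/64,179/128,717/512,1435/1024 }, Right { 2871/2048,359/256,45/32,23/16,3/2,2 } => simplest 5741/4096
BBRRBBRRBBRBBRB: Left { 0,1,5/4,11/8,89/64,179/128,717/512,1435/1024,5741/4096 }, Right { 2871/2048,359/256,45/32,23/16,3/2,2 } => simplest 11483/8192

11483/8192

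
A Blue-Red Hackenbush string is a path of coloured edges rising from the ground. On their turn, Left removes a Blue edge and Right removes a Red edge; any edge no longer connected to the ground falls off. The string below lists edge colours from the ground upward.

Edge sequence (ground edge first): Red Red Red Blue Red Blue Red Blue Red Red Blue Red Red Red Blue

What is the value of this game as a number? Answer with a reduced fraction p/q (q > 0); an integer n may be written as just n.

-10973/4096

1 of 15 · R · max L −∞ · min R 0 -> -1
2 of 15 · RR · max L −∞ · min R -1 -> -2
3 of 15 · RRR · max L −∞ · min R -2 -> -3
4 of 15 · RRRB · max L -3 · min R -2 -> -5/2
5 of 15 · RRRBR · max L -3 · min R -5/2 -> -11/4
6 of 15 · RRRBRB · max L -11/4 · min R -5/2 -> -21/8
7 of 15 · RRRBRBR · max L -11/4 · min R -21/8 -> -43/16
8 of 15 · RRRBRBRB · max L -43/16 · min R -21/8 -> -85/32
9 of 15 · RRRBRBRBR · max L -43/16 · min R -85/32 -> -171/64
10 of 15 · RRRBRBRBRR · max L -43/16 · min R -171/64 -> -343/128
11 of 15 · RRRBRBRBRRB · max L -343/128 · min R -171/64 -> -685/256
12 of 15 · RRRBRBRBRRBR · max L -343/128 · min R -685/256 -> -1371/512
13 of 15 · RRRBRBRBRRBRR · max L -343/128 · min R -1371/512 -> -2743/1024
14 of 15 · RRRBRBRBRRBRRR · max L -343/128 · min R -2743/1024 -> -5487/2048
15 of 15 · RRRBRBRBRRBRRRB · max L -5487/2048 · min R -2743/1024 -> -10973/4096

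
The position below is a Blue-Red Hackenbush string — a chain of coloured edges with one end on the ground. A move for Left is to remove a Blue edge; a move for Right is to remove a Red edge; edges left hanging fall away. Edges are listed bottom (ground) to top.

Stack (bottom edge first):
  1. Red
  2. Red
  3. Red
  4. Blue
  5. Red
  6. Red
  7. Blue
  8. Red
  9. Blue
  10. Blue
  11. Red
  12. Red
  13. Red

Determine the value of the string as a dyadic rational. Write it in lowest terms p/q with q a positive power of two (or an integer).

step 1: add Red to get R; options L={ none } R={ 0 } so -1
step 2: add Red to get RR; options L={ none } R={ -1; 0 } so -2
step 3: add Red to get RRR; options L={ none } R={ -2; -1; 0 } so -3
step 4: add Blue to get RRRB; options L={ -3 } R={ -2; -1; 0 } so -5/2
step 5: add Red to get RRRBR; options L={ -3 } R={ -5/2; -2; -1; 0 } so -11/4
step 6: add Red to get RRRBRR; options L={ -3 } R={ -11/4; -5/2; -2; -1; 0 } so -23/8
step 7: add Blue to get RRRBRRB; options L={ -3; -23/8 } R={ -11/4; -5/2; -2; -1; 0 } so -45/16
step 8: add Red to get RRRBRRBR; options L={ -3; -23/8 } R={ -45/16; -11/4; -5/2; -2; -1; 0 } so -91/32
step 9: add Blue to get RRRBRRBRB; options L={ -3; -23/8; -91/32 } R={ -45/16; -11/4; -5/2; -2; -1; 0 } so -181/64
step 10: add Blue to get RRRBRRBRBB; options L={ -3; -23/8; -91/32; -181/64 } R={ -45/16; -11/4; -5/2; -2; -1; 0 } so -361/128
step 11: add Red to get RRRBRRBRBBR; options L={ -3; -23/8; -91/32; -181/64 } R={ -361/128; -45/16; -11/4; -5/2; -2; -1; 0 } so -723/256
step 12: add Red to get RRRBRRBRBBRR; options L={ -3; -23/8; -91/32; -181/64 } R={ -723/256; -361/128; -45/16; -11/4; -5/2; -2; -1; 0 } so -1447/512
step 13: add Red to get RRRBRRBRBBRRR; options L={ -3; -23/8; -91/32; -181/64 } R={ -1447/512; -723/256; -361/128; -45/16; -11/4; -5/2; -2; -1; 0 } so -2895/1024

-2895/1024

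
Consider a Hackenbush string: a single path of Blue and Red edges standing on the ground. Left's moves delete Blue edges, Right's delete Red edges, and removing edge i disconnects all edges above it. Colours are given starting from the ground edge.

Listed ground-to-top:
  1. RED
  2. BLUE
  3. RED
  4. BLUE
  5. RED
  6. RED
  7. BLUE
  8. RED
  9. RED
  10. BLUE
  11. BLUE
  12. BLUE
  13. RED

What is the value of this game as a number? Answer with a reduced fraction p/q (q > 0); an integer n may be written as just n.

val_1 [R]  L=[—]  R=[0]  => -1
val_2 [RB]  L=[-1]  R=[0]  => -1/2
val_3 [RBR]  L=[-1]  R=[-1/2,0]  => -3/4
val_4 [RBRB]  L=[-1,-3/4]  R=[-1/2,0]  => -5/8
val_5 [RBRBR]  L=[-1,-3/4]  R=[-5/8,-1/2,0]  => -11/16
val_6 [RBRBRR]  L=[-1,-3/4]  R=[-11/16,-5/8,-1/2,0]  => -23/32
val_7 [RBRBRRB]  L=[-1,-3/4,-23/32]  R=[-11/16,-5/8,-1/2,0]  => -45/64
val_8 [RBRBRRBR]  L=[-1,-3/4,-23/32]  R=[-45/64,-11/16,-5/8,-1/2,0]  => -91/128
val_9 [RBRBRRBRR]  L=[-1,-3/4,-23/32]  R=[-91/128,-45/64,-11/16,-5/8,-1/2,0]  => -183/256
val_10 [RBRBRRBRRB]  L=[-1,-3/4,-23/32,-183/256]  R=[-91/128,-45/64,-11/16,-5/8,-1/2,0]  => -365/512
val_11 [RBRBRRBRRBB]  L=[-1,-3/4,-23/32,-183/256,-365/512]  R=[-91/128,-45/64,-11/16,-5/8,-1/2,0]  => -729/1024
val_12 [RBRBRRBRRBBB]  L=[-1,-3/4,-23/32,-183/256,-365/512,-729/1024]  R=[-91/128,-45/64,-11/16,-5/8,-1/2,0]  => -1457/2048
val_13 [RBRBRRBRRBBBR]  L=[-1,-3/4,-23/32,-183/256,-365/512,-729/1024]  R=[-1457/2048,-91/128,-45/64,-11/16,-5/8,-1/2,0]  => -2915/4096

-2915/4096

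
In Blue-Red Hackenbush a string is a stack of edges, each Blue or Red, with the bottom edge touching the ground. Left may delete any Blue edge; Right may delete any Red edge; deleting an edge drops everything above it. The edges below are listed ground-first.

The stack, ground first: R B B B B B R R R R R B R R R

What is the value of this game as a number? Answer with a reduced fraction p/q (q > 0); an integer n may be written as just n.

-1007/16384

R: Left { — }, Right { 0 } so simplest -1
RB: Left { -1 }, Right { 0 } so simplest -1/2
RBB: Left { -1, -1/2 }, Right { 0 } so simplest -1/4
RBBB: Left { -1, -1/2, -1/4 }, Right { 0 } so simplest -1/8
RBBBB: Left { -1, -1/2, -1/4, -1/8 }, Right { 0 } so simplest -1/16
RBBBBB: Left { -1, -1/2, -1/4, -1/8, -1/16 }, Right { 0 } so simplest -1/32
RBBBBBR: Left { -1, -1/2, -1/4, -1/8, -1/16 }, Right { -1/32, 0 } so simplest -3/64
RBBBBBRR: Left { -1, -1/2, -1/4, -1/8, -1/16 }, Right { -3/64, -1/32, 0 } so simplest -7/128
RBBBBBRRR: Left { -1, -1/2, -1/4, -1/8, -1/16 }, Right { -7/128, -3/64, -1/32, 0 } so simplest -15/256
RBBBBBRRRR: Left { -1, -1/2, -1/4, -1/8, -1/16 }, Right { -15/256, -7/128, -3/64, -1/32, 0 } so simplest -31/512
RBBBBBRRRRR: Left { -1, -1/2, -1/4, -1/8, -1/16 }, Right { -31/512, -15/256, -7/128, -3/64, -1/32, 0 } so simplest -63/1024
RBBBBBRRRRRB: Left { -1, -1/2, -1/4, -1/8, -1/16, -63/1024 }, Right { -31/512, -15/256, -7/128, -3/64, -1/32, 0 } so simplest -125/2048
RBBBBBRRRRRBR: Left { -1, -1/2, -1/4, -1/8, -1/16, -63/1024 }, Right { -125/2048, -31/512, -15/256, -7/128, -3/64, -1/32, 0 } so simplest -251/4096
RBBBBBRRRRRBRR: Left { -1, -1/2, -1/4, -1/8, -1/16, -63/1024 }, Right { -251/4096, -125/2048, -31/512, -15/256, -7/128, -3/64, -1/32, 0 } so simplest -503/8192
RBBBBBRRRRRBRRR: Left { -1, -1/2, -1/4, -1/8, -1/16, -63/1024 }, Right { -503/8192, -251/4096, -125/2048, -31/512, -15/256, -7/128, -3/64, -1/32, 0 } so simplest -1007/16384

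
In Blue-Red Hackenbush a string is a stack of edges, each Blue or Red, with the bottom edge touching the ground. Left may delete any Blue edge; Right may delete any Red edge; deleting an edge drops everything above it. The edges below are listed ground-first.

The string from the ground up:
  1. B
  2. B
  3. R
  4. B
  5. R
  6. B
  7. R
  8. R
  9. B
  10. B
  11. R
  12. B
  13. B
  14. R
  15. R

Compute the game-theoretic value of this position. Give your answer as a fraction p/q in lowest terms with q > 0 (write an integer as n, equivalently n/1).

Build G(s[:k]) for k = 1..15, string s = B B R B R B R R B B R B B R R.
G_1 [B]  L=[0]  R=[(no moves)]  so 1
G_2 [BB]  L=[0,1]  R=[(no moves)]  so 2
G_3 [BBR]  L=[0,1]  R=[2]  so 3/2
G_4 [BBRB]  L=[0,1,3/2]  R=[2]  so 7/4
G_5 [BBRBR]  L=[0,1,3/2]  R=[7/4,2]  so 13/8
G_6 [BBRBRB]  L=[0,1,3/2,13/8]  R=[7/4,2]  so 27/16
G_7 [BBRBRBR]  L=[0,1,3/2,13/8]  R=[27/16,7/4,2]  so 53/32
G_8 [BBRBRBRR]  L=[0,1,3/2,13/8]  R=[53/32,27/16,7/4,2]  so 105/64
G_9 [BBRBRBRRB]  L=[0,1,3/2,13/8,105/64]  R=[53/32,27/16,7/4,2]  so 211/128
G_10 [BBRBRBRRBB]  L=[0,1,3/2,13/8,105/64,211/128]  R=[53/32,27/16,7/4,2]  so 423/256
G_11 [BBRBRBRRBBR]  L=[0,1,3/2,13/8,105/64,211/128]  R=[423/256,53/32,27/16,7/4,2]  so 845/512
G_12 [BBRBRBRRBBRB]  L=[0,1,3/2,13/8,105/64,211/128,845/512]  R=[423/256,53/32,27/16,7/4,2]  so 1691/1024
G_13 [BBRBRBRRBBRBB]  L=[0,1,3/2,13/8,105/64,211/128,845/512,1691/1024]  R=[423/256,53/32,27/16,7/4,2]  so 3383/2048
G_14 [BBRBRBRRBBRBBR]  L=[0,1,3/2,13/8,105/64,211/128,845/512,1691/1024]  R=[3383/2048,423/256,53/32,27/16,7/4,2]  so 6765/4096
G_15 [BBRBRBRRBBRBBRR]  L=[0,1,3/2,13/8,105/64,211/128,845/512,1691/1024]  R=[6765/4096,3383/2048,423/256,53/32,27/16,7/4,2]  so 13529/8192

13529/8192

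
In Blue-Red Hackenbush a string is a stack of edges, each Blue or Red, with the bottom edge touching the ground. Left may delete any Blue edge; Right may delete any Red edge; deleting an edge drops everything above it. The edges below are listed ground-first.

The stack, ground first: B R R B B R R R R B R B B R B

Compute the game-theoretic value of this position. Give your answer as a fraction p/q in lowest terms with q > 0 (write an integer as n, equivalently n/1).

Build v(s[:k]) for k = 1..15, string s = B R R B B R R R R B R B B R B.
B: Left { 0 }, Right { ∅ } so simplest 1
BR: Left { 0 }, Right { 1 } so simplest 1/2
BRR: Left { 0 }, Right { 1/2, 1 } so simplest 1/4
BRRB: Left { 0, 1/4 }, Right { 1/2, 1 } so simplest 3/8
BRRBB: Left { 0, 1/4, 3/8 }, Right { 1/2, 1 } so simplest 7/16
BRRBBR: Left { 0, 1/4, 3/8 }, Right { 7/16, 1/2, 1 } so simplest 13/32
BRRBBRR: Left { 0, 1/4, 3/8 }, Right { 13/32, 7/16, 1/2, 1 } so simplest 25/64
BRRBBRRR: Left { 0, 1/4, 3/8 }, Right { 25/64, 13/32, 7/16, 1/2, 1 } so simplest 49/128
BRRBBRRRR: Left { 0, 1/4, 3/8 }, Right { 49/128, 25/64, 13/32, 7/16, 1/2, 1 } so simplest 97/256
BRRBBRRRRB: Left { 0, 1/4, 3/8, 97/256 }, Right { 49/128, 25/64, 13/32, 7/16, 1/2, 1 } so simplest 195/512
BRRBBRRRRBR: Left { 0, 1/4, 3/8, 97/256 }, Right { 195/512, 49/128, 25/64, 13/32, 7/16, 1/2, 1 } so simplest 389/1024
BRRBBRRRRBRB: Left { 0, 1/4, 3/8, 97/256, 389/1024 }, Right { 195/512, 49/128, 25/64, 13/32, 7/16, 1/2, 1 } so simplest 779/2048
BRRBBRRRRBRBB: Left { 0, 1/4, 3/8, 97/256, 389/1024, 779/2048 }, Right { 195/512, 49/128, 25/64, 13/32, 7/16, 1/2, 1 } so simplest 1559/4096
BRRBBRRRRBRBBR: Left { 0, 1/4, 3/8, 97/256, 389/1024, 779/2048 }, Right { 1559/4096, 195/512, 49/128, 25/64, 13/32, 7/16, 1/2, 1 } so simplest 3117/8192
BRRBBRRRRBRBBRB: Left { 0, 1/4, 3/8, 97/256, 389/1024, 779/2048, 3117/8192 }, Right { 1559/4096, 195/512, 49/128, 25/64, 13/32, 7/16, 1/2, 1 } so simplest 6235/16384

6235/16384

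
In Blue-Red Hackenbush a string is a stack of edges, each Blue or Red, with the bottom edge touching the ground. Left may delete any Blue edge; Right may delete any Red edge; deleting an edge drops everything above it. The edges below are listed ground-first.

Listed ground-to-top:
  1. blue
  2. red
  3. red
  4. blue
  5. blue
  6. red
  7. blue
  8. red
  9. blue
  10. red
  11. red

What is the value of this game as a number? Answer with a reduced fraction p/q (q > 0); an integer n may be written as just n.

Build value(s[:k]) for k = 1..11, string s = blue red red blue blue red blue red blue red red.
b: Left { 0 }, Right { (no moves) } => simplest 1
br: Left { 0 }, Right { 1 } => simplest 1/2
brr: Left { 0 }, Right { 1/2, 1 } => simplest 1/4
brrb: Left { 0, 1/4 }, Right { 1/2, 1 } => simplest 3/8
brrbb: Left { 0, 1/4, 3/8 }, Right { 1/2, 1 } => simplest 7/16
brrbbr: Left { 0, 1/4, 3/8 }, Right { 7/16, 1/2, 1 } => simplest 13/32
brrbbrb: Left { 0, 1/4, 3/8, 13/32 }, Right { 7/16, 1/2, 1 } => simplest 27/64
brrbbrbr: Left { 0, 1/4, 3/8, 13/32 }, Right { 27/64, 7/16, 1/2, 1 } => simplest 53/128
brrbbrbrb: Left { 0, 1/4, 3/8, 13/32, 53/128 }, Right { 27/64, 7/16, 1/2, 1 } => simplest 107/256
brrbbrbrbr: Left { 0, 1/4, 3/8, 13/32, 53/128 }, Right { 107/256, 27/64, 7/16, 1/2, 1 } => simplest 213/512
brrbbrbrbrr: Left { 0, 1/4, 3/8, 13/32, 53/128 }, Right { 213/512, 107/256, 27/64, 7/16, 1/2, 1 } => simplest 425/1024

425/1024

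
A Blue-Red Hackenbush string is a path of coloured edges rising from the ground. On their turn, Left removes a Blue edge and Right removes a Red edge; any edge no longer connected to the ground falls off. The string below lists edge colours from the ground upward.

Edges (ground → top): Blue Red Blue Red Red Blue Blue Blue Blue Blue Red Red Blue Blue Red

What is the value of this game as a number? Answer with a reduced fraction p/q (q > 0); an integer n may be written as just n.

Recurse on prefixes of the 15-edge string Blue Red Blue Red Red Blue Blue Blue Blue Blue Red Red Blue Blue Red:
step 1: add Blue to get B; options L={ 0 } R={ none } — 1
step 2: add Red to get BR; options L={ 0 } R={ 1 } — 1/2
step 3: add Blue to get BRB; options L={ 0; 1/2 } R={ 1 } — 3/4
step 4: add Red to get BRBR; options L={ 0; 1/2 } R={ 3/4; 1 } — 5/8
step 5: add Red to get BRBRR; options L={ 0; 1/2 } R={ 5/8; 3/4; 1 } — 9/16
step 6: add Blue to get BRBRRB; options L={ 0; 1/2; 9/16 } R={ 5/8; 3/4; 1 } — 19/32
step 7: add Blue to get BRBRRBB; options L={ 0; 1/2; 9/16; 19/32 } R={ 5/8; 3/4; 1 } — 39/64
step 8: add Blue to get BRBRRBBB; options L={ 0; 1/2; 9/16; 19/32; 39/64 } R={ 5/8; 3/4; 1 } — 79/128
step 9: add Blue to get BRBRRBBBB; options L={ 0; 1/2; 9/16; 19/32; 39/64; 79/128 } R={ 5/8; 3/4; 1 } — 159/256
step 10: add Blue to get BRBRRBBBBB; options L={ 0; 1/2; 9/16; 19/32; 39/64; 79/128; 159/256 } R={ 5/8; 3/4; 1 } — 319/512
step 11: add Red to get BRBRRBBBBBR; options L={ 0; 1/2; 9/16; 19/32; 39/64; 79/128; 159/256 } R={ 319/512; 5/8; 3/4; 1 } — 637/1024
step 12: add Red to get BRBRRBBBBBRR; options L={ 0; 1/2; 9/16; 19/32; 39/64; 79/128; 159/256 } R={ 637/1024; 319/512; 5/8; 3/4; 1 } — 1273/2048
step 13: add Blue to get BRBRRBBBBBRRB; options L={ 0; 1/2; 9/16; 19/32; 39/64; 79/128; 159/256; 1273/2048 } R={ 637/1024; 319/512; 5/8; 3/4; 1 } — 2547/4096
step 14: add Blue to get BRBRRBBBBBRRBB; options L={ 0; 1/2; 9/16; 19/32; 39/64; 79/128; 159/256; 1273/2048; 2547/4096 } R={ 637/1024; 319/512; 5/8; 3/4; 1 } — 5095/8192
step 15: add Red to get BRBRRBBBBBRRBBR; options L={ 0; 1/2; 9/16; 19/32; 39/64; 79/128; 159/256; 1273/2048; 2547/4096 } R={ 5095/8192; 637/1024; 319/512; 5/8; 3/4; 1 } — 10189/16384

10189/16384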